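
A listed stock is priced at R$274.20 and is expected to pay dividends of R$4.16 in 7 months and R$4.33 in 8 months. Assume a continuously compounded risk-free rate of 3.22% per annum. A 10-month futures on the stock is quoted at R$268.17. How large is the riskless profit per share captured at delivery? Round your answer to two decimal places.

PV(dividends) I = 4.16·e^(−0.0322·7/12) + 4.33·e^(−0.0322·8/12) = 8.3206
Fair futures F* = (S − I)·e^(rT) = (274.20 − 8.3206)·e^0.026833 = 265.8794 × 1.027196 = 273.1103
Market R$268.17 < fair 273.1103: forward underpriced → reverse cash-and-carry (short the stock, invest proceeds at r, pay the dividends, go long the forward).
Profit at T = |F_mkt − F*| = |268.17 − 273.1103| = R$4.94 per share

R$4.94 per share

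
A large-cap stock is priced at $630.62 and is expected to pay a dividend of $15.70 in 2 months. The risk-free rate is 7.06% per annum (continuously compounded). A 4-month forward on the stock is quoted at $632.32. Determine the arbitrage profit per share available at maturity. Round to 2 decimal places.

PV(dividends) I = 15.70·e^(−0.0706·2/12) = 15.5163
Fair forward F* = (S − I)·e^(rT) = (630.62 − 15.5163)·e^0.023533 = 615.1037 × 1.023812 = 629.7505
Market $632.32 > fair 629.7505: forward overpriced → cash-and-carry (borrow at r, buy the stock and collect the dividends, short the forward).
Profit at T = |F_mkt − F*| = |632.32 − 629.7505| = $2.57 per share

$2.57 per share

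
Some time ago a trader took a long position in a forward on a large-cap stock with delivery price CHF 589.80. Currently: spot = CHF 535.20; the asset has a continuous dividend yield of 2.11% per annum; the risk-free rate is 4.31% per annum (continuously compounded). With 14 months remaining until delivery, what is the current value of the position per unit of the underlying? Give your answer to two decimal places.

Current fair forward for the remaining 14 months: F = S·e^((r − q)·T), (r − q) = 0.0431 − 0.0211 = 0.0220
F = 535.20 · e^(0.0220 × 14/12) = 535.20 × 1.025999 = 549.1147
Value of long forward = (F − K)·e^(−rT) = (549.1147 − 589.80) · e^(−0.0431·14/12)
= -40.6853 × 0.950960 = -38.69

-CHF 38.69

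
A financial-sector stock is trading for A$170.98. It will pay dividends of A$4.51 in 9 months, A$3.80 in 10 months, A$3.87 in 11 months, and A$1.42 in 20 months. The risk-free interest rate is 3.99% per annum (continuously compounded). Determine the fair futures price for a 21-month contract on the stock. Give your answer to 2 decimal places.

A$169.28

PV(dividends) I = 4.51·e^(−0.0399·9/12) + 3.80·e^(−0.0399·10/12) + 3.87·e^(−0.0399·11/12) + 1.42·e^(−0.0399·20/12)
I = 4.3770 + 3.6757 + 3.7310 + 1.3286 = 13.1123
F = (S − I)·e^(rT) = (170.98 − 13.1123) · e^(0.0399·21/12)
= 157.8677 · e^0.069825 = 157.8677 × 1.072321 = A$169.28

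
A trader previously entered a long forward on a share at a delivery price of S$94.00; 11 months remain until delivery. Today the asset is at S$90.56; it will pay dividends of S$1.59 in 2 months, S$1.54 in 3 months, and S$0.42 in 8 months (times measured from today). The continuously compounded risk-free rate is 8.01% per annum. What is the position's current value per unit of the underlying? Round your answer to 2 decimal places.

-S$0.26

PV(remaining dividends) I = 1.59·e^(−0.0801·2/12) + 1.54·e^(−0.0801·3/12) + 0.42·e^(−0.0801·8/12) = 3.4765
Current forward F = (S − I)·e^(rT) = (90.56 − 3.4765)·e^(0.0801·11/12) = 87.0835 × 1.076188 = 93.7182
Value (long) = (F − K)·e^(−rT) = (93.7182 − 94.00) × 0.929206 = -0.2619
Value = -S$0.26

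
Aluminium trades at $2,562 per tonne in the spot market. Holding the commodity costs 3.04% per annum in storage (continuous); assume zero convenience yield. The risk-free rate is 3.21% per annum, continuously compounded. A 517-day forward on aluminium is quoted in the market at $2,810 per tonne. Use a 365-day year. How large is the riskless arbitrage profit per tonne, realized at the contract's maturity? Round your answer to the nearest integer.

$11 per tonne

Fair forward: F* = S·e^(carry·T), with carry = (r + u) = 0.0321 + 0.0304 = 0.0625
F* = 2562 · e^(0.0625 × 517/365) = 2562 · e^0.088527 = 2562 × 1.092564 = $2799.1490
Market $2810 > fair $2799.1490: forward overpriced → cash-and-carry (buy spot, short the forward).
At maturity, profit = |F_mkt − F*| = |2810 − 2799.1490| = $11 per tonne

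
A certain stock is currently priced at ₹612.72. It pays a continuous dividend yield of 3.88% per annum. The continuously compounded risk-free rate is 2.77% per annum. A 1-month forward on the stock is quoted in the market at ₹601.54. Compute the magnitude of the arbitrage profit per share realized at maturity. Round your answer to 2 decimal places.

₹10.61 per share

Fair forward: F* = S·e^(carry·T), with carry = (r − q) = 0.0277 − 0.0388 = -0.0111
F* = 612.72 · e^(-0.0111 × 1/12) = 612.72 · e^-0.000925 = 612.72 × 0.999075 = ₹612.1532
Market ₹601.54 < fair ₹612.1532: forward underpriced → reverse cash-and-carry (short spot, go long the forward).
At maturity, profit = |F_mkt − F*| = |601.54 − 612.1532| = ₹10.61 per share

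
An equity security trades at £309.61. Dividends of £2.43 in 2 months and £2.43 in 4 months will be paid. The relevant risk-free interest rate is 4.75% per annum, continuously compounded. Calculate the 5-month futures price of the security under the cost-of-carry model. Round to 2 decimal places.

£310.90

PV(dividends) I = 2.43·e^(−0.0475·2/12) + 2.43·e^(−0.0475·4/12)
I = 2.4108 + 2.3918 = 4.8026
F = (S − I)·e^(rT) = (309.61 − 4.8026) · e^(0.0475·5/12)
= 304.8074 · e^0.019792 = 304.8074 × 1.019989 = £310.90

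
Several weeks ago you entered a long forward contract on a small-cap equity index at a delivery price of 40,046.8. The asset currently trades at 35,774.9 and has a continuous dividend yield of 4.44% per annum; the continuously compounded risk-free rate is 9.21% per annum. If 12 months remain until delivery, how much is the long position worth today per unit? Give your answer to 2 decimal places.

Current fair forward for the remaining 12 months: F = S·e^((r − q)·T), (r − q) = 0.0921 − 0.0444 = 0.0477
F = 35774.9 · e^(0.0477 × 12/12) = 35774.9 × 1.04885595 = 37522.7167
Value of long forward = (F − K)·e^(−rT) = (37522.7167 − 40046.8) · e^(−0.0921·12/12)
= -2524.0833 × 0.91201394 = -2302.00

-2302.00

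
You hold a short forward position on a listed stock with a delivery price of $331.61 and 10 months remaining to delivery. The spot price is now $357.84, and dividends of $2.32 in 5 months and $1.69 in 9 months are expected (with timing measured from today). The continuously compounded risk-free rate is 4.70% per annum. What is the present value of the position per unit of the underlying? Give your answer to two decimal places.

-$35.06

PV(remaining dividends) I = 2.32·e^(−0.0470·5/12) + 1.69·e^(−0.0470·9/12) = 3.9065
Current forward F = (S − I)·e^(rT) = (357.84 − 3.9065)·e^(0.0470·10/12) = 353.9335 × 1.039944 = 368.0710
Value (long) = (F − K)·e^(−rT) = (368.0710 − 331.61) × 0.961590 = 35.0605
Short position value = −(long value) = -$35.06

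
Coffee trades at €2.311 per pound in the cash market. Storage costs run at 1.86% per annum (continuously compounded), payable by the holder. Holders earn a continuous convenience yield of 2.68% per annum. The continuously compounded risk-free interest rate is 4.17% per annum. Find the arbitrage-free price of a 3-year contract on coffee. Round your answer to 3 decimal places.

€2.555 per pound

Net carry = r + u − y = 0.0417 + 0.0186 − 0.0268 = 0.0335
F = S·e^((r+u−y)T) = 2.311 · e^(0.0335 × 3) = 2.311 · e^0.100500
= 2.311 × 1.105724 = €2.555 per pound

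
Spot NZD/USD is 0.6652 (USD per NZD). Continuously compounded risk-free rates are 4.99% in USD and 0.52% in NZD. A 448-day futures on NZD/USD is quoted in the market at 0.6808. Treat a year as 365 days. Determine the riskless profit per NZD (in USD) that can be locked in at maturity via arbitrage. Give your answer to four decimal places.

Fair futures: F* = S·e^(carry·T), with carry = (r_USD − r_NZD) = 0.0499 − 0.0052 = 0.0447
F* = 0.6652 · e^(0.0447 × 448/365) = 0.6652 · e^0.054865 = 0.6652 × 1.056398 = 0.7027
Market 0.6808 < fair 0.7027: forward underpriced → reverse cash-and-carry (short spot, go long the forward).
At maturity, profit = |F_mkt − F*| = |0.6808 − 0.7027| = 0.0219 per NZD (in USD)

0.0219 per NZD (in USD)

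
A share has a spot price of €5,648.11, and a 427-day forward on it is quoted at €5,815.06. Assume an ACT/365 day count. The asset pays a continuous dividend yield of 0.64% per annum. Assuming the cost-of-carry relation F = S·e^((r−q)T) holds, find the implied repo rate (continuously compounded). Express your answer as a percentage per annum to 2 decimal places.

3.13%

From F = S·e^((r−q)T): (r − q) = ln(F/S)/T
ln(5815.06/5648.11) = ln(1.029559) = 0.029131
(r − q) = 0.029131 / (427/365) = 0.024901
r = ln(F/S)/T + q = 0.024901 + 0.0064 = 0.031301
r = 3.13%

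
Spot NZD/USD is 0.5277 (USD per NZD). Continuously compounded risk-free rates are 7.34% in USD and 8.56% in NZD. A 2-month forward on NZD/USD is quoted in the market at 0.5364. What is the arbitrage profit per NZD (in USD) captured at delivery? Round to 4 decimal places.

0.0098 per NZD (in USD)

Fair forward: F* = S·e^(carry·T), with carry = (r_USD − r_NZD) = 0.0734 − 0.0856 = -0.0122
F* = 0.5277 · e^(-0.0122 × 2/12) = 0.5277 · e^-0.002033 = 0.5277 × 0.997969 = 0.5266
Market 0.5364 > fair 0.5266: forward overpriced → cash-and-carry (buy spot, short the forward).
At maturity, profit = |F_mkt − F*| = |0.5364 − 0.5266| = 0.0098 per NZD (in USD)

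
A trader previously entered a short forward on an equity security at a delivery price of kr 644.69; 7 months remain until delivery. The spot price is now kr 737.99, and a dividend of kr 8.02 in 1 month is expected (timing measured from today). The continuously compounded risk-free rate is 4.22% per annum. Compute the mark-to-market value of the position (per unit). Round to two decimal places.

-kr 100.98

PV(remaining dividends) I = 8.02·e^(−0.0422·1/12) = 7.9918
Current forward F = (S − I)·e^(rT) = (737.99 − 7.9918)·e^(0.0422·7/12) = 729.9982 × 1.024922 = 748.1912
Value (long) = (F − K)·e^(−rT) = (748.1912 − 644.69) × 0.975684 = 100.9845
Short position value = −(long value) = -kr 100.98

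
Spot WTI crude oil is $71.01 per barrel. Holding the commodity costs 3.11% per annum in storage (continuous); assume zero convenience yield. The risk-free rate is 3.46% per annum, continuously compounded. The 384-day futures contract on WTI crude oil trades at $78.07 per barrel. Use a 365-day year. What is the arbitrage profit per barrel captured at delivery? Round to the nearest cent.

Fair futures: F* = S·e^(carry·T), with carry = (r + u) = 0.0346 + 0.0311 = 0.0657
F* = 71.01 · e^(0.0657 × 384/365) = 71.01 · e^0.069120 = 71.01 × 1.071565 = $76.0918
Market $78.07 > fair $76.0918: forward overpriced → cash-and-carry (buy spot, short the forward).
At maturity, profit = |F_mkt − F*| = |78.07 − 76.0918| = $1.98 per barrel

$1.98 per barrel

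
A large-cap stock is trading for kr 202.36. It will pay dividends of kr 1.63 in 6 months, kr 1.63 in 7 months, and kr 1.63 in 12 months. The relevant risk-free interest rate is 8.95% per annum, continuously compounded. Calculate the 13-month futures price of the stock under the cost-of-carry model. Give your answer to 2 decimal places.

kr 217.90

PV(dividends) I = 1.63·e^(−0.0895·6/12) + 1.63·e^(−0.0895·7/12) + 1.63·e^(−0.0895·12/12)
I = 1.5587 + 1.5471 + 1.4905 = 4.5963
F = (S − I)·e^(rT) = (202.36 − 4.5963) · e^(0.0895·13/12)
= 197.7637 · e^0.096958 = 197.7637 × 1.101814 = kr 217.90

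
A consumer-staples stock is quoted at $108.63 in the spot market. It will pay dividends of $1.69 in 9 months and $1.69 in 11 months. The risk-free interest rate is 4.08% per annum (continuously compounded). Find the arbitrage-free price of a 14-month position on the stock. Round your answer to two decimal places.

$110.50

PV(dividends) I = 1.69·e^(−0.0408·9/12) + 1.69·e^(−0.0408·11/12)
I = 1.6391 + 1.6280 = 3.2671
F = (S − I)·e^(rT) = (108.63 − 3.2671) · e^(0.0408·14/12)
= 105.3629 · e^0.047600 = 105.3629 × 1.048751 = $110.50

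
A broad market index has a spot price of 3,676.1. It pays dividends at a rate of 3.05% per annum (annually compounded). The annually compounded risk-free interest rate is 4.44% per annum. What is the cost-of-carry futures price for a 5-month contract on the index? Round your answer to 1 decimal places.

F = S · (1+r)^T / (1+q)^T
= 3676.1 × 1.018266 / 1.012597 = 3676.1 × 1.005598
F = 3,696.7

3,696.7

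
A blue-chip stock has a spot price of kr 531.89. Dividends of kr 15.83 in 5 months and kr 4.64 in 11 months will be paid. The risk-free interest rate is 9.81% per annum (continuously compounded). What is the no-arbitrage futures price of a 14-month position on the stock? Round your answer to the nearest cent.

PV(dividends) I = 15.83·e^(−0.0981·5/12) + 4.64·e^(−0.0981·11/12)
I = 15.1960 + 4.2410 = 19.4370
F = (S − I)·e^(rT) = (531.89 − 19.4370) · e^(0.0981·14/12)
= 512.4530 · e^0.114450 = 512.4530 × 1.121257 = kr 574.59

kr 574.59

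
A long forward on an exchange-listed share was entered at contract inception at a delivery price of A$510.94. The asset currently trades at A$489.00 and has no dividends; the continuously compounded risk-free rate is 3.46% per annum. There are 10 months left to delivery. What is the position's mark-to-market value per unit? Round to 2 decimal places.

Current fair forward for the remaining 10 months: F = S·e^(r·T), r = 0.0346
F = 489.00 · e^(0.0346 × 10/12) = 489.00 × 1.029253 = 503.3047
Value of long forward = (F − K)·e^(−rT) = (503.3047 − 510.94) · e^(−0.0346·10/12)
= -7.6353 × 0.971578 = -7.42

-A$7.42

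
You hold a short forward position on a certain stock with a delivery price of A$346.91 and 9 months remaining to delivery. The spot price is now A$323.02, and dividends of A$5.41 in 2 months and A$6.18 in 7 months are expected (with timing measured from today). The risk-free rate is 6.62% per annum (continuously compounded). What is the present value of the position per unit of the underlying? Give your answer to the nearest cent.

A$18.38

PV(remaining dividends) I = 5.41·e^(−0.0662·2/12) + 6.18·e^(−0.0662·7/12) = 11.2965
Current forward F = (S − I)·e^(rT) = (323.02 − 11.2965)·e^(0.0662·9/12) = 311.7235 × 1.050903 = 327.5912
Value (long) = (F − K)·e^(−rT) = (327.5912 − 346.91) × 0.951562 = -18.3830
Short position value = −(long value) = A$18.38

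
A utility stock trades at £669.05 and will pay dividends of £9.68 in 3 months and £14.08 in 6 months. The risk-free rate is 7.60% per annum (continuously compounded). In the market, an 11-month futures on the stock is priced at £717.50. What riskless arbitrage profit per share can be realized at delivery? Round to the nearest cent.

£24.89 per share

PV(dividends) I = 9.68·e^(−0.0760·3/12) + 14.08·e^(−0.0760·6/12) = 23.0528
Fair futures F* = (S − I)·e^(rT) = (669.05 − 23.0528)·e^0.069667 = 645.9972 × 1.072151 = 692.6065
Market £717.50 > fair 692.6065: forward overpriced → cash-and-carry (borrow at r, buy the stock and collect the dividends, short the forward).
Profit at T = |F_mkt − F*| = |717.50 − 692.6065| = £24.89 per share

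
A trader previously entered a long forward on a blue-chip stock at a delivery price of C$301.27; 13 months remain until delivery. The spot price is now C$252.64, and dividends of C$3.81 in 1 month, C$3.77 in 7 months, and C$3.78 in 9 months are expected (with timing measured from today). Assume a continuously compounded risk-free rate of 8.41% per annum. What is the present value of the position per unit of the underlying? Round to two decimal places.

-C$33.32

PV(remaining dividends) I = 3.81·e^(−0.0841·1/12) + 3.77·e^(−0.0841·7/12) + 3.78·e^(−0.0841·9/12) = 10.9218
Current forward F = (S − I)·e^(rT) = (252.64 − 10.9218)·e^(0.0841·13/12) = 241.7182 × 1.095388 = 264.7752
Value (long) = (F − K)·e^(−rT) = (264.7752 − 301.27) × 0.912919 = -33.3168
Value = -C$33.32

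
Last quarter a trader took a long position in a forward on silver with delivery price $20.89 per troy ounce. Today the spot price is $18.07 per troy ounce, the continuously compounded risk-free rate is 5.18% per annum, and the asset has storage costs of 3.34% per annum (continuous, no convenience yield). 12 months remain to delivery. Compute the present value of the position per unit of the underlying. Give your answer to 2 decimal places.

Current fair forward for the remaining 12 months: F = S·e^((r + u)·T), (r + u) = 0.0518 + 0.0334 = 0.0852
F = 18.07 · e^(0.0852 × 12/12) = 18.07 × 1.088935 = 19.6771
Value of long forward = (F − K)·e^(−rT) = (19.6771 − 20.89) · e^(−0.0518·12/12)
= -1.2129 × 0.949519 = -1.15

-$1.15 per troy ounce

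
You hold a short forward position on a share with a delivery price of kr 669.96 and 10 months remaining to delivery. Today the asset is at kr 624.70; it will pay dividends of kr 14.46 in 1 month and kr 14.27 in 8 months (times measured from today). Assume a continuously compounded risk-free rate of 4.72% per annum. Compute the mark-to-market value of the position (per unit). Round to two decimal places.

PV(remaining dividends) I = 14.46·e^(−0.0472·1/12) + 14.27·e^(−0.0472·8/12) = 28.2312
Current forward F = (S − I)·e^(rT) = (624.70 − 28.2312)·e^(0.0472·10/12) = 596.4688 × 1.040117 = 620.3973
Value (long) = (F − K)·e^(−rT) = (620.3973 − 669.96) × 0.961430 = -47.6511
Short position value = −(long value) = kr 47.65

kr 47.65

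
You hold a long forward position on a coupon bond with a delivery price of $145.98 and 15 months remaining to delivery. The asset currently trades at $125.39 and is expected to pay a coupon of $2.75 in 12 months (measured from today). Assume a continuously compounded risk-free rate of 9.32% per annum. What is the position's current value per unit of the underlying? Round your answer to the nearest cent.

PV(remaining coupons) I = 2.75·e^(−0.0932·12/12) = 2.5053
Current forward F = (S − I)·e^(rT) = (125.39 − 2.5053)·e^(0.0932·15/12) = 122.8847 × 1.123558 = 138.0681
Value (long) = (F − K)·e^(−rT) = (138.0681 − 145.98) × 0.890030 = -7.0418
Value = -$7.04

-$7.04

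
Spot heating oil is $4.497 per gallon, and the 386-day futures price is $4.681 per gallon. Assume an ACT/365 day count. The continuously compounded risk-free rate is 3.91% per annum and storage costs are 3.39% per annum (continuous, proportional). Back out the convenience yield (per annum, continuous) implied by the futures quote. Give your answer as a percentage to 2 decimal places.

3.51%

F = S·e^((r+u−y)T) ⇒ (r+u−y) = ln(F/S)/T
ln(4.681/4.497) = 0.040101; /T ⇒ 0.037919
y = r + u − ln(F/S)/T = 0.0391 + 0.0339 − 0.037919 = 0.035081
y = 3.51%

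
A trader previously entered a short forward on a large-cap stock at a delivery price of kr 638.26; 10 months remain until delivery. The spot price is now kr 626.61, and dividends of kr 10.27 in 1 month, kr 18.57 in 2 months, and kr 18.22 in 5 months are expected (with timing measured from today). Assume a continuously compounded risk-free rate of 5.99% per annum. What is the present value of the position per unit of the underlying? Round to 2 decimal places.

PV(remaining dividends) I = 10.27·e^(−0.0599·1/12) + 18.57·e^(−0.0599·2/12) + 18.22·e^(−0.0599·5/12) = 46.3753
Current forward F = (S − I)·e^(rT) = (626.61 − 46.3753)·e^(0.0599·10/12) = 580.2347 × 1.051183 = 609.9329
Value (long) = (F − K)·e^(−rT) = (609.9329 − 638.26) × 0.951309 = -26.9478
Short position value = −(long value) = kr 26.95

kr 26.95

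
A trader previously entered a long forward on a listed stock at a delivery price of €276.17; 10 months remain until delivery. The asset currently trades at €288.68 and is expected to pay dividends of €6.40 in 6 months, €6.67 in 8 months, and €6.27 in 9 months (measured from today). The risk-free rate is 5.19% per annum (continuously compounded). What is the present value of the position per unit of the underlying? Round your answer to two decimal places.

€5.49

PV(remaining dividends) I = 6.40·e^(−0.0519·6/12) + 6.67·e^(−0.0519·8/12) + 6.27·e^(−0.0519·9/12) = 18.7099
Current forward F = (S − I)·e^(rT) = (288.68 − 18.7099)·e^(0.0519·10/12) = 269.9701 × 1.044199 = 281.9025
Value (long) = (F − K)·e^(−rT) = (281.9025 − 276.17) × 0.957672 = 5.4899
Value = €5.49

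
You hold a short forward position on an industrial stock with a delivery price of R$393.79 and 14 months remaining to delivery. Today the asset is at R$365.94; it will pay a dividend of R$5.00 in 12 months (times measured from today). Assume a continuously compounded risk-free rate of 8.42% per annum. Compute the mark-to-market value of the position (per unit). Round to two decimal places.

PV(remaining dividends) I = 5.00·e^(−0.0842·12/12) = 4.5962
Current forward F = (S − I)·e^(rT) = (365.94 − 4.5962)·e^(0.0842·14/12) = 361.3438 × 1.103220 = 398.6417
Value (long) = (F − K)·e^(−rT) = (398.6417 − 393.79) × 0.906437 = 4.3978
Short position value = −(long value) = -R$4.40

-R$4.40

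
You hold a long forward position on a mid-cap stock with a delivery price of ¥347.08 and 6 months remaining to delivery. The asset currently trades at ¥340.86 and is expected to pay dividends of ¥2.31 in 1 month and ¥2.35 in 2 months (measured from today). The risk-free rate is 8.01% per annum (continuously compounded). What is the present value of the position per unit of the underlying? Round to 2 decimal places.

¥2.79

PV(remaining dividends) I = 2.31·e^(−0.0801·1/12) + 2.35·e^(−0.0801·2/12) = 4.6135
Current forward F = (S − I)·e^(rT) = (340.86 − 4.6135)·e^(0.0801·6/12) = 336.2465 × 1.040863 = 349.9865
Value (long) = (F − K)·e^(−rT) = (349.9865 − 347.08) × 0.960741 = 2.7924
Value = ¥2.79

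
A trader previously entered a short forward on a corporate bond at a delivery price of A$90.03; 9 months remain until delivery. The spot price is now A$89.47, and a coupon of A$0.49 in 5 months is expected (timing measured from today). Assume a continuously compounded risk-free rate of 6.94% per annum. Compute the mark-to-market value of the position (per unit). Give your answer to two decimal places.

-A$3.53

PV(remaining coupons) I = 0.49·e^(−0.0694·5/12) = 0.4760
Current forward F = (S − I)·e^(rT) = (89.47 − 0.4760)·e^(0.0694·9/12) = 88.9940 × 1.053428 = 93.7488
Value (long) = (F − K)·e^(−rT) = (93.7488 − 90.03) × 0.949281 = 3.5302
Short position value = −(long value) = -A$3.53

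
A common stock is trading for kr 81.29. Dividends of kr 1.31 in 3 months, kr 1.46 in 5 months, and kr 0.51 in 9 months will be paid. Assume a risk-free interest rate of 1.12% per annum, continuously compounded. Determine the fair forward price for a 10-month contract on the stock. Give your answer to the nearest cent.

PV(dividends) I = 1.31·e^(−0.0112·3/12) + 1.46·e^(−0.0112·5/12) + 0.51·e^(−0.0112·9/12)
I = 1.3063 + 1.4532 + 0.5057 = 3.2652
F = (S − I)·e^(rT) = (81.29 − 3.2652) · e^(0.0112·10/12)
= 78.0248 · e^0.009333 = 78.0248 × 1.009377 = kr 78.76

kr 78.76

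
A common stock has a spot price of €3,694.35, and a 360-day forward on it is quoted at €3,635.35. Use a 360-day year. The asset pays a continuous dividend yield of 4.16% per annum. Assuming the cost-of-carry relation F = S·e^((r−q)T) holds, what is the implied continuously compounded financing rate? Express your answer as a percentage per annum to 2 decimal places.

2.55%

From F = S·e^((r−q)T): (r − q) = ln(F/S)/T
ln(3635.35/3694.35) = ln(0.984030) = -0.016099
(r − q) = -0.016099 / (360/360) = -0.016099
r = ln(F/S)/T + q = -0.016099 + 0.0416 = 0.025501
r = 2.55%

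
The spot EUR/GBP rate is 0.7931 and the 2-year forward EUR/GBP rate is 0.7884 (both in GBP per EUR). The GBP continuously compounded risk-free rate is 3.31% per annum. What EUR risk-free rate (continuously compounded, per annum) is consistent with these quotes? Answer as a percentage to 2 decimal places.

3.61%

F = S·e^((r_GBP − r_EUR)T) ⇒ r_EUR = r_GBP − ln(F/S)/T
ln(0.7884/0.7931) = -0.005944; /(2) = -0.002972
r_EUR = 0.0331 + 0.002972 = 0.036072
r_EUR = 3.61%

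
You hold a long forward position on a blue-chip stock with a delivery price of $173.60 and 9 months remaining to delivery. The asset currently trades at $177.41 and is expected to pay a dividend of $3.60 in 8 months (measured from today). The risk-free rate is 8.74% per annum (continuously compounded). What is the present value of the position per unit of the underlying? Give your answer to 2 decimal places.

PV(remaining dividends) I = 3.60·e^(−0.0874·8/12) = 3.3962
Current forward F = (S − I)·e^(rT) = (177.41 − 3.3962)·e^(0.0874·9/12) = 174.0138 × 1.067746 = 185.8025
Value (long) = (F − K)·e^(−rT) = (185.8025 − 173.60) × 0.936552 = 11.4283
Value = $11.43

$11.43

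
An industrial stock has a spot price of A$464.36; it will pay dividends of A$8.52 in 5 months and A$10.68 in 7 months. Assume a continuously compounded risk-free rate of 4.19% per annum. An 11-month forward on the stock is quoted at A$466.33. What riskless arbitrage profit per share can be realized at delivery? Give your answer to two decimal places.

A$3.32 per share

PV(dividends) I = 8.52·e^(−0.0419·5/12) + 10.68·e^(−0.0419·7/12) = 18.7947
Fair forward F* = (S − I)·e^(rT) = (464.36 − 18.7947)·e^0.038408 = 445.5653 × 1.039155 = 463.0114
Market A$466.33 > fair 463.0114: forward overpriced → cash-and-carry (borrow at r, buy the stock and collect the dividends, short the forward).
Profit at T = |F_mkt − F*| = |466.33 − 463.0114| = A$3.32 per share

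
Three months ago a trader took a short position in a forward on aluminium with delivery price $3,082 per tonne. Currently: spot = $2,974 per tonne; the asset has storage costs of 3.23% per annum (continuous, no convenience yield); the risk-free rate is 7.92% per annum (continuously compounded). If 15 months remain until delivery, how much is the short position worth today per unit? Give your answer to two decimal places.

Current fair forward for the remaining 15 months: F = S·e^((r + u)·T), (r + u) = 0.0792 + 0.0323 = 0.1115
F = 2974 · e^(0.1115 × 15/12) = 2974 × 1.14955510 = 3418.7769
Value of long forward = (F − K)·e^(−rT) = (3418.7769 − 3082) · e^(−0.0792·15/12)
= 336.7769 × 0.90574271 = 305.03
Short position value = −(long value) = -$305.03

-$305.03 per tonne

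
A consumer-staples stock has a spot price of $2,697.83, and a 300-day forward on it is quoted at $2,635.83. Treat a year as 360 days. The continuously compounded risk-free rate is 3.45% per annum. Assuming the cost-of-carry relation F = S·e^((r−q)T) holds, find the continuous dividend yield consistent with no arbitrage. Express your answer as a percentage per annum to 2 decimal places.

From F = S·e^((r−q)T): (r − q) = ln(F/S)/T
ln(2635.83/2697.83) = ln(0.977019) = -0.023249
(r − q) = -0.023249 / (300/360) = -0.027899
q = r − ln(F/S)/T = 0.0345 + 0.027899 = 0.062399
q = 6.24%

6.24%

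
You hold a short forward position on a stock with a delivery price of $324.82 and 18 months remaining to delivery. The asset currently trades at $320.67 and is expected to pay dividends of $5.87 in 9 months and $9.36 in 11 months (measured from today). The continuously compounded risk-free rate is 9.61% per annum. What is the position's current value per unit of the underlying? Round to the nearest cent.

-$25.42

PV(remaining dividends) I = 5.87·e^(−0.0961·9/12) + 9.36·e^(−0.0961·11/12) = 14.0325
Current forward F = (S − I)·e^(rT) = (320.67 − 14.0325)·e^(0.0961·18/12) = 306.6375 × 1.155057 = 354.1838
Value (long) = (F − K)·e^(−rT) = (354.1838 − 324.82) × 0.865758 = 25.4219
Short position value = −(long value) = -$25.42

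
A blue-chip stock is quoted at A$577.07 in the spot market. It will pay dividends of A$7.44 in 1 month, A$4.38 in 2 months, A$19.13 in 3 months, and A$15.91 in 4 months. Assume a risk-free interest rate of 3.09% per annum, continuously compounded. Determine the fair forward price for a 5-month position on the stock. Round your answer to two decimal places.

A$537.44

PV(dividends) I = 7.44·e^(−0.0309·1/12) + 4.38·e^(−0.0309·2/12) + 19.13·e^(−0.0309·3/12) + 15.91·e^(−0.0309·4/12)
I = 7.4209 + 4.3575 + 18.9828 + 15.7470 = 46.5082
F = (S − I)·e^(rT) = (577.07 − 46.5082) · e^(0.0309·5/12)
= 530.5618 · e^0.012875 = 530.5618 × 1.012958 = A$537.44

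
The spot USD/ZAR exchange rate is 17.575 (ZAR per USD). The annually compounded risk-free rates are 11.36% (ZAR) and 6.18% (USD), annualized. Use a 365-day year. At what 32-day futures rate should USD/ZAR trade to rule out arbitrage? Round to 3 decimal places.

17.649

By covered interest parity, F = S · (1+r_ZAR)^T / (1+r_USD)^T
= 17.575 × 1.009478 / 1.005271 = 17.575 × 1.004185
F = 17.649 ZAR per USD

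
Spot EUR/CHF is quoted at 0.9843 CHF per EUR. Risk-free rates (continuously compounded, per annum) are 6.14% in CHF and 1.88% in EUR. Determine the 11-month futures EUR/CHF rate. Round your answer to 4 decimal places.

1.0235

F = S·e^((r_CHF − r_EUR)T) = 0.9843 · e^((0.0614 − 0.0188) × 11/12)
= 0.9843 · e^0.039050 = 0.9843 × 1.039822
F = 1.0235 CHF per EUR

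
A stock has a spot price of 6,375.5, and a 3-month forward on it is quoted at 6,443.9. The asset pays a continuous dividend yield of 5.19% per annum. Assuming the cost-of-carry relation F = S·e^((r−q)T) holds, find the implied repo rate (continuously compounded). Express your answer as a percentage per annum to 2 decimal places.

9.46%

From F = S·e^((r−q)T): (r − q) = ln(F/S)/T
ln(6443.9/6375.5) = ln(1.010729) = 0.010672
(r − q) = 0.010672 / (3/12) = 0.042688
r = ln(F/S)/T + q = 0.042688 + 0.0519 = 0.094588
r = 9.46%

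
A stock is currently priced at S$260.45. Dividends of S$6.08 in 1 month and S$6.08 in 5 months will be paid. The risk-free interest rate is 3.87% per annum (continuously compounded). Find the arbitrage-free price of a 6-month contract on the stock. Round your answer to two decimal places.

S$253.26

PV(dividends) I = 6.08·e^(−0.0387·1/12) + 6.08·e^(−0.0387·5/12)
I = 6.0604 + 5.9827 = 12.0431
F = (S − I)·e^(rT) = (260.45 − 12.0431) · e^(0.0387·6/12)
= 248.4069 · e^0.019350 = 248.4069 × 1.019538 = S$253.26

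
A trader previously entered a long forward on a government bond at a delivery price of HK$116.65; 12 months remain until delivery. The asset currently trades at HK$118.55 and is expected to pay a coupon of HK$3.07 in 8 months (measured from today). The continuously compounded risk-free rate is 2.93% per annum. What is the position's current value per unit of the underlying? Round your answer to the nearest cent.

HK$2.26

PV(remaining coupons) I = 3.07·e^(−0.0293·8/12) = 3.0106
Current forward F = (S − I)·e^(rT) = (118.55 − 3.0106)·e^(0.0293·12/12) = 115.5394 × 1.029733 = 118.9747
Value (long) = (F − K)·e^(−rT) = (118.9747 − 116.65) × 0.971125 = 2.2576
Value = HK$2.26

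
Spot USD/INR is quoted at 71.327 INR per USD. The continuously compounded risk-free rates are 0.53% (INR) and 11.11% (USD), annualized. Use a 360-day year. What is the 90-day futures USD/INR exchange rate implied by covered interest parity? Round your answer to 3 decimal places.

69.465

F = S·e^((r_INR − r_USD)T) = 71.327 · e^((0.0053 − 0.1111) × 90/360)
= 71.327 · e^-0.026450 = 71.327 × 0.973897
F = 69.465 INR per USD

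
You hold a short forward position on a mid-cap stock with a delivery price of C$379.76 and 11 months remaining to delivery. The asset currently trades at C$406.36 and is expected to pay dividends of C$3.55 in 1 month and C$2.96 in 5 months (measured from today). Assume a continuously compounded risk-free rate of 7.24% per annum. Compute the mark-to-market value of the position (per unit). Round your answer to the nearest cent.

-C$44.58

PV(remaining dividends) I = 3.55·e^(−0.0724·1/12) + 2.96·e^(−0.0724·5/12) = 6.4007
Current forward F = (S − I)·e^(rT) = (406.36 − 6.4007)·e^(0.0724·11/12) = 399.9593 × 1.068618 = 427.4037
Value (long) = (F − K)·e^(−rT) = (427.4037 − 379.76) × 0.935788 = 44.5844
Short position value = −(long value) = -C$44.58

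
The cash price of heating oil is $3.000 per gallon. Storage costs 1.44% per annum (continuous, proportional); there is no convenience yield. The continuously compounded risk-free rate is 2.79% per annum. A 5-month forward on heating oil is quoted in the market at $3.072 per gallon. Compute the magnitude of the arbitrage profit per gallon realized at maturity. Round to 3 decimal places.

$0.019 per gallon

Fair forward: F* = S·e^(carry·T), with carry = (r + u) = 0.0279 + 0.0144 = 0.0423
F* = 3.000 · e^(0.0423 × 5/12) = 3.000 · e^0.017625 = 3.000 × 1.017781 = $3.0533
Market $3.072 > fair $3.0533: forward overpriced → cash-and-carry (buy spot, short the forward).
At maturity, profit = |F_mkt − F*| = |3.072 − 3.0533| = $0.019 per gallon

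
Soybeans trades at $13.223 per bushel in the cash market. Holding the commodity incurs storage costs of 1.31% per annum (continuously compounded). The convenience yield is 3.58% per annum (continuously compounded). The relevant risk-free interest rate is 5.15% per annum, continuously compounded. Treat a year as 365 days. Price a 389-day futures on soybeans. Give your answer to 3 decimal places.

Net carry = r + u − y = 0.0515 + 0.0131 − 0.0358 = 0.0288
F = S·e^((r+u−y)T) = 13.223 · e^(0.0288 × 389/365) = 13.223 · e^0.030694
= 13.223 × 1.031170 = $13.635 per bushel

$13.635 per bushel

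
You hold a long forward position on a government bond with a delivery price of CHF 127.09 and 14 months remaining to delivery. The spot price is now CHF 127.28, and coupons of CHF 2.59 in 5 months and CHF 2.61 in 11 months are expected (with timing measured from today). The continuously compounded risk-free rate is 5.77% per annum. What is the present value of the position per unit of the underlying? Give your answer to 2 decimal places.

CHF 3.46

PV(remaining coupons) I = 2.59·e^(−0.0577·5/12) + 2.61·e^(−0.0577·11/12) = 5.0040
Current forward F = (S − I)·e^(rT) = (127.28 − 5.0040)·e^(0.0577·14/12) = 122.2760 × 1.069634 = 130.7906
Value (long) = (F − K)·e^(−rT) = (130.7906 − 127.09) × 0.934899 = 3.4597
Value = CHF 3.46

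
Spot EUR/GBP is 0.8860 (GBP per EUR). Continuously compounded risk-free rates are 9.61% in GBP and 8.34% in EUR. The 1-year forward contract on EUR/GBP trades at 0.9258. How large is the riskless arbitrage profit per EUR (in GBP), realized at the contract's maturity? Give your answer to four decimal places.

Fair forward: F* = S·e^(carry·T), with carry = (r_GBP − r_EUR) = 0.0961 − 0.0834 = 0.0127
F* = 0.8860 · e^(0.0127 × 1) = 0.8860 · e^0.012700 = 0.8860 × 1.012781 = 0.8973
Market 0.9258 > fair 0.8973: forward overpriced → cash-and-carry (buy spot, short the forward).
At maturity, profit = |F_mkt − F*| = |0.9258 − 0.8973| = 0.0285 per EUR (in GBP)

0.0285 per EUR (in GBP)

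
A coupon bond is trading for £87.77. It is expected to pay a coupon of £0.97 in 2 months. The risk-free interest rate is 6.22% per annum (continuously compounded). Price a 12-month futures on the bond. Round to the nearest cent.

£92.38

PV(coupons) I = 0.97·e^(−0.0622·2/12)
I = 0.9600
F = (S − I)·e^(rT) = (87.77 − 0.9600) · e^(0.0622·12/12)
= 86.8100 · e^0.062200 = 86.8100 × 1.064175 = £92.38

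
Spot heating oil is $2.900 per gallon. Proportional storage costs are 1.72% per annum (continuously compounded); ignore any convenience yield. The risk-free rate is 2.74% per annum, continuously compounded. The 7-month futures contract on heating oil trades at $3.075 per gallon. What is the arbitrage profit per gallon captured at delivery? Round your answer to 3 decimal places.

Fair futures: F* = S·e^(carry·T), with carry = (r + u) = 0.0274 + 0.0172 = 0.0446
F* = 2.900 · e^(0.0446 × 7/12) = 2.900 · e^0.026017 = 2.900 × 1.026358 = $2.9764
Market $3.075 > fair $2.9764: forward overpriced → cash-and-carry (buy spot, short the forward).
At maturity, profit = |F_mkt − F*| = |3.075 − 2.9764| = $0.099 per gallon

$0.099 per gallon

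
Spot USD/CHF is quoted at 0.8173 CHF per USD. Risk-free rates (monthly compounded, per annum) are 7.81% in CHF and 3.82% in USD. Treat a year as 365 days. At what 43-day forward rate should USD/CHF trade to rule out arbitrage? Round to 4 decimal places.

0.8211

By covered interest parity, F = S · (1+r_CHF/12)^(12T) / (1+r_USD/12)^(12T)
= 0.8173 × 1.009213 / 1.004503 = 0.8173 × 1.004689
F = 0.8211 CHF per USD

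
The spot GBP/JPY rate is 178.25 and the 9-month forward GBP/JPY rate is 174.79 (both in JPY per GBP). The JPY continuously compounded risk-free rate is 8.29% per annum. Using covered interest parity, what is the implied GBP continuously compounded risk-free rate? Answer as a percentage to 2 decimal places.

F = S·e^((r_JPY − r_GBP)T) ⇒ r_GBP = r_JPY − ln(F/S)/T
ln(174.79/178.25) = -0.019602; /(9/12) = -0.026136
r_GBP = 0.0829 + 0.026136 = 0.109036
r_GBP = 10.90%

10.90%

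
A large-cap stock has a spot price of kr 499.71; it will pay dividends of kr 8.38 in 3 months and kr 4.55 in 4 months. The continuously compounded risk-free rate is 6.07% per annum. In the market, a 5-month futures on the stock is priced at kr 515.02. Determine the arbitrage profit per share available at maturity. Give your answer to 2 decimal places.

kr 15.55 per share

PV(dividends) I = 8.38·e^(−0.0607·3/12) + 4.55·e^(−0.0607·4/12) = 12.7127
Fair futures F* = (S − I)·e^(rT) = (499.71 − 12.7127)·e^0.025292 = 486.9973 × 1.025615 = 499.4717
Market kr 515.02 > fair 499.4717: forward overpriced → cash-and-carry (borrow at r, buy the stock and collect the dividends, short the forward).
Profit at T = |F_mkt − F*| = |515.02 − 499.4717| = kr 15.55 per share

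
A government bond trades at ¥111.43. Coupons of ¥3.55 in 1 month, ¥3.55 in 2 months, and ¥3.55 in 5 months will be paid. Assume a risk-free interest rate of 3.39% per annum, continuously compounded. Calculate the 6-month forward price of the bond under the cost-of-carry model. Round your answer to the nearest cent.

PV(coupons) I = 3.55·e^(−0.0339·1/12) + 3.55·e^(−0.0339·2/12) + 3.55·e^(−0.0339·5/12)
I = 3.5400 + 3.5300 + 3.5002 = 10.5702
F = (S − I)·e^(rT) = (111.43 − 10.5702) · e^(0.0339·6/12)
= 100.8598 · e^0.016950 = 100.8598 × 1.017094 = ¥102.58

¥102.58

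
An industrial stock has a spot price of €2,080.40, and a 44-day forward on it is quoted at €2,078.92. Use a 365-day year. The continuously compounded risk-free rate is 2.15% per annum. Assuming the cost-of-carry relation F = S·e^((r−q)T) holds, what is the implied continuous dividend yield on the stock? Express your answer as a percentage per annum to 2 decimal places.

From F = S·e^((r−q)T): (r − q) = ln(F/S)/T
ln(2078.92/2080.40) = ln(0.999289) = -0.000711
(r − q) = -0.000711 / (44/365) = -0.005898
q = r − ln(F/S)/T = 0.0215 + 0.005898 = 0.027398
q = 2.74%

2.74%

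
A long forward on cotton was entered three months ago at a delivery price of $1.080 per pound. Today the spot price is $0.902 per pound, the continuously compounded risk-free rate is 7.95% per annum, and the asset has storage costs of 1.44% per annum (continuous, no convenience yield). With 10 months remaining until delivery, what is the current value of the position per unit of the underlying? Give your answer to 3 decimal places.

-$0.098 per pound

Current fair forward for the remaining 10 months: F = S·e^((r + u)·T), (r + u) = 0.0795 + 0.0144 = 0.0939
F = 0.902 · e^(0.0939 × 10/12) = 0.902 × 1.081393 = 0.9754
Value of long forward = (F − K)·e^(−rT) = (0.9754 − 1.080) · e^(−0.0795·10/12)
= -0.1046 × 0.935897 = -0.098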